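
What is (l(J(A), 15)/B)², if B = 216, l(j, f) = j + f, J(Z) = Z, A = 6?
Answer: 49/5184 ≈ 0.0094522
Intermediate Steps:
l(j, f) = f + j
(l(J(A), 15)/B)² = ((15 + 6)/216)² = (21*(1/216))² = (7/72)² = 49/5184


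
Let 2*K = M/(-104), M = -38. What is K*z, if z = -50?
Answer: -475/52 ≈ -9.1346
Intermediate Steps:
K = 19/104 (K = (-38/(-104))/2 = (-38*(-1/104))/2 = (1/2)*(19/52) = 19/104 ≈ 0.18269)
K*z = (19/104)*(-50) = -475/52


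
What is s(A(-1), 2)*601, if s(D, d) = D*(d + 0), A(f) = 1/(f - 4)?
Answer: -1202/5 ≈ -240.40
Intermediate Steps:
A(f) = 1/(-4 + f)
s(D, d) = D*d
s(A(-1), 2)*601 = (2/(-4 - 1))*601 = (2/(-5))*601 = -⅕*2*601 = -⅖*601 = -1202/5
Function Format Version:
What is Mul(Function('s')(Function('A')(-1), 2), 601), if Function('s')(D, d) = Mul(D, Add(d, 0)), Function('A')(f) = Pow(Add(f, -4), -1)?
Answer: Rational(-1202, 5) ≈ -240.40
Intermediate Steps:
Function('A')(f) = Pow(Add(-4, f), -1)
Function('s')(D, d) = Mul(D, d)
Mul(Function('s')(Function('A')(-1), 2), 601) = Mul(Mul(Pow(Add(-4, -1), -1), 2), 601) = Mul(Mul(Pow(-5, -1), 2), 601) = Mul(Mul(Rational(-1, 5), 2), 601) = Mul(Rational(-2, 5), 601) = Rational(-1202, 5)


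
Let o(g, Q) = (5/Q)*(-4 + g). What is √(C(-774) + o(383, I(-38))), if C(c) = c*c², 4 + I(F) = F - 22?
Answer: I*√29675830631/8 ≈ 21533.0*I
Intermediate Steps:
I(F) = -26 + F (I(F) = -4 + (F - 22) = -4 + (-22 + F) = -26 + F)
C(c) = c³
o(g, Q) = 5*(-4 + g)/Q
√(C(-774) + o(383, I(-38))) = √((-774)³ + 5*(-4 + 383)/(-26 - 38)) = √(-463684824 + 5*379/(-64)) = √(-463684824 + 5*(-1/64)*379) = √(-463684824 - 1895/64) = √(-29675830631/64) = I*√29675830631/8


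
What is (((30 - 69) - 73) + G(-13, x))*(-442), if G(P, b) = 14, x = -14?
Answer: 43316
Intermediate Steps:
(((30 - 69) - 73) + G(-13, x))*(-442) = (((30 - 69) - 73) + 14)*(-442) = ((-39 - 73) + 14)*(-442) = (-112 + 14)*(-442) = -98*(-442) = 43316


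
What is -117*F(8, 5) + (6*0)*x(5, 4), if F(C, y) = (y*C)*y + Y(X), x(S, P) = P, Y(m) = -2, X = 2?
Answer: -23166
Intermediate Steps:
F(C, y) = -2 + C*y**2 (F(C, y) = (y*C)*y - 2 = (C*y)*y - 2 = C*y**2 - 2 = -2 + C*y**2)
-117*F(8, 5) + (6*0)*x(5, 4) = -117*(-2 + 8*5**2) + (6*0)*4 = -117*(-2 + 8*25) + 0*4 = -117*(-2 + 200) + 0 = -117*198 + 0 = -23166 + 0 = -23166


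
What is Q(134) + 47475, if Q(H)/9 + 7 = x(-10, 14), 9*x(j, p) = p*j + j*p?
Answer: 47132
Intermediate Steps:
x(j, p) = 2*j*p/9 (x(j, p) = (p*j + j*p)/9 = (j*p + j*p)/9 = (2*j*p)/9 = 2*j*p/9)
Q(H) = -343 (Q(H) = -63 + 9*((2/9)*(-10)*14) = -63 + 9*(-280/9) = -63 - 280 = -343)
Q(134) + 47475 = -343 + 47475 = 47132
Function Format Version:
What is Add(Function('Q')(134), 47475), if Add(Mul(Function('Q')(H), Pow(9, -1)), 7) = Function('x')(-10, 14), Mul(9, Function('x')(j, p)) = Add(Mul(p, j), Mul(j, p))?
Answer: 47132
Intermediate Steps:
Function('x')(j, p) = Mul(Rational(2, 9), j, p) (Function('x')(j, p) = Mul(Rational(1, 9), Add(Mul(p, j), Mul(j, p))) = Mul(Rational(1, 9), Add(Mul(j, p), Mul(j, p))) = Mul(Rational(1, 9), Mul(2, j, p)) = Mul(Rational(2, 9), j, p))
Function('Q')(H) = -343 (Function('Q')(H) = Add(-63, Mul(9, Mul(Rational(2, 9), -10, 14))) = Add(-63, Mul(9, Rational(-280, 9))) = Add(-63, -280) = -343)
Add(Function('Q')(134), 47475) = Add(-343, 47475) = 47132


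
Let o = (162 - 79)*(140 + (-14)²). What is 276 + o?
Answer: 28164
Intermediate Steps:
o = 27888 (o = 83*(140 + 196) = 83*336 = 27888)
276 + o = 276 + 27888 = 28164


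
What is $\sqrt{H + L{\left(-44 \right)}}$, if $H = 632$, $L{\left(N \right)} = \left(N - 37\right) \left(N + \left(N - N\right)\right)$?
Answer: $2 \sqrt{1049} \approx 64.776$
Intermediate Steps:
$L{\left(N \right)} = N \left(-37 + N\right)$ ($L{\left(N \right)} = \left(-37 + N\right) \left(N + 0\right) = \left(-37 + N\right) N = N \left(-37 + N\right)$)
$\sqrt{H + L{\left(-44 \right)}} = \sqrt{632 - 44 \left(-37 - 44\right)} = \sqrt{632 - -3564} = \sqrt{632 + 3564} = \sqrt{4196} = 2 \sqrt{1049}$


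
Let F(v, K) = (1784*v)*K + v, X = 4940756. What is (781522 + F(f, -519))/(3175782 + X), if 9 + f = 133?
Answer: -57014729/4058269 ≈ -14.049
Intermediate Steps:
f = 124 (f = -9 + 133 = 124)
F(v, K) = v + 1784*K*v (F(v, K) = 1784*K*v + v = v + 1784*K*v)
(781522 + F(f, -519))/(3175782 + X) = (781522 + 124*(1 + 1784*(-519)))/(3175782 + 4940756) = (781522 + 124*(1 - 925896))/8116538 = (781522 + 124*(-925895))*(1/8116538) = (781522 - 114810980)*(1/8116538) = -114029458*1/8116538 = -57014729/4058269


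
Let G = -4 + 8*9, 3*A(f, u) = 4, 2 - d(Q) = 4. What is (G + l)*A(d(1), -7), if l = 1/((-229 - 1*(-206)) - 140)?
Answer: 44332/489 ≈ 90.658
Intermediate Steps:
d(Q) = -2 (d(Q) = 2 - 1*4 = 2 - 4 = -2)
A(f, u) = 4/3 (A(f, u) = (⅓)*4 = 4/3)
l = -1/163 (l = 1/((-229 + 206) - 140) = 1/(-23 - 140) = 1/(-163) = -1/163 ≈ -0.0061350)
G = 68 (G = -4 + 72 = 68)
(G + l)*A(d(1), -7) = (68 - 1/163)*(4/3) = (11083/163)*(4/3) = 44332/489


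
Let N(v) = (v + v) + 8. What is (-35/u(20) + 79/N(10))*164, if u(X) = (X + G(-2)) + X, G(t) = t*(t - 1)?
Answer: 54407/161 ≈ 337.93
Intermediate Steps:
G(t) = t*(-1 + t)
N(v) = 8 + 2*v (N(v) = 2*v + 8 = 8 + 2*v)
u(X) = 6 + 2*X (u(X) = (X - 2*(-1 - 2)) + X = (X - 2*(-3)) + X = (X + 6) + X = (6 + X) + X = 6 + 2*X)
(-35/u(20) + 79/N(10))*164 = (-35/(6 + 2*20) + 79/(8 + 2*10))*164 = (-35/(6 + 40) + 79/(8 + 20))*164 = (-35/46 + 79/28)*164 = (1327/644)*164 = 54407/161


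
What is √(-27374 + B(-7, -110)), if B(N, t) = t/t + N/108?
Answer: I*√8868873/18 ≈ 165.45*I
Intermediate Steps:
B(N, t) = 1 + N/108 (B(N, t) = 1 + N*(1/108) = 1 + N/108)
√(-27374 + B(-7, -110)) = √(-27374 + (1 + (1/108)*(-7))) = √(-27374 + (1 - 7/108)) = √(-27374 + 101/108) = √(-2956291/108) = I*√8868873/18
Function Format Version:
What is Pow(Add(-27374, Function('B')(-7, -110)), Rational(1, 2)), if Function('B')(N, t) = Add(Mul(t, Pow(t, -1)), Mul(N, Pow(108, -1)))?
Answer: Mul(Rational(1, 18), I, Pow(8868873, Rational(1, 2))) ≈ Mul(165.45, I)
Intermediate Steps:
Function('B')(N, t) = Add(1, Mul(Rational(1, 108), N)) (Function('B')(N, t) = Add(1, Mul(N, Rational(1, 108))) = Add(1, Mul(Rational(1, 108), N)))
Pow(Add(-27374, Function('B')(-7, -110)), Rational(1, 2)) = Pow(Add(-27374, Add(1, Mul(Rational(1, 108), -7))), Rational(1, 2)) = Pow(Add(-27374, Add(1, Rational(-7, 108))), Rational(1, 2)) = Pow(Add(-27374, Rational(101, 108)), Rational(1, 2)) = Pow(Rational(-2956291, 108), Rational(1, 2)) = Mul(Rational(1, 18), I, Pow(8868873, Rational(1, 2)))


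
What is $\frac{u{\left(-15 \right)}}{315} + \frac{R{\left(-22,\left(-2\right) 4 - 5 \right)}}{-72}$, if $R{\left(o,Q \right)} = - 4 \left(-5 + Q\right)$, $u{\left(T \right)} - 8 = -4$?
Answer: $- \frac{311}{315} \approx -0.9873$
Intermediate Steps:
$u{\left(T \right)} = 4$ ($u{\left(T \right)} = 8 - 4 = 4$)
$R{\left(o,Q \right)} = 20 - 4 Q$
$\frac{u{\left(-15 \right)}}{315} + \frac{R{\left(-22,\left(-2\right) 4 - 5 \right)}}{-72} = \frac{4}{315} + \frac{20 - 4 \left(\left(-2\right) 4 - 5\right)}{-72} = 4 \cdot \frac{1}{315} + \left(20 - 4 \left(-8 - 5\right)\right) \left(- \frac{1}{72}\right) = \frac{4}{315} + \left(20 - -52\right) \left(- \frac{1}{72}\right) = \frac{4}{315} + \left(20 + 52\right) \left(- \frac{1}{72}\right) = \frac{4}{315} + 72 \left(- \frac{1}{72}\right) = \frac{4}{315} - 1 = - \frac{311}{315}$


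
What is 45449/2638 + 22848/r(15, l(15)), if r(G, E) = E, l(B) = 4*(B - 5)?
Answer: 7761373/13190 ≈ 588.43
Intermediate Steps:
l(B) = -20 + 4*B (l(B) = 4*(-5 + B) = -20 + 4*B)
45449/2638 + 22848/r(15, l(15)) = 45449/2638 + 22848/(-20 + 4*15) = 45449*(1/2638) + 22848/(-20 + 60) = 45449/2638 + 22848/40 = 45449/2638 + 22848*(1/40) = 45449/2638 + 2856/5 = 7761373/13190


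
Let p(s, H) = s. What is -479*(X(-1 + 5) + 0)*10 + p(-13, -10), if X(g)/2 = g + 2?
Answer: -57493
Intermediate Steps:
X(g) = 4 + 2*g (X(g) = 2*(g + 2) = 2*(2 + g) = 4 + 2*g)
-479*(X(-1 + 5) + 0)*10 + p(-13, -10) = -479*((4 + 2*(-1 + 5)) + 0)*10 - 13 = -479*((4 + 2*4) + 0)*10 - 13 = -479*((4 + 8) + 0)*10 - 13 = -479*(12 + 0)*10 - 13 = -5748*10 - 13 = -479*120 - 13 = -57480 - 13 = -57493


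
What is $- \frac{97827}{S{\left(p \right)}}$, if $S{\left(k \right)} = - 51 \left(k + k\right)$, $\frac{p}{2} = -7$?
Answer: $- \frac{32609}{476} \approx -68.506$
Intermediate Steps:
$p = -14$ ($p = 2 \left(-7\right) = -14$)
$S{\left(k \right)} = - 102 k$ ($S{\left(k \right)} = - 51 \cdot 2 k = - 102 k$)
$- \frac{97827}{S{\left(p \right)}} = - \frac{97827}{\left(-102\right) \left(-14\right)} = - \frac{97827}{1428} = \left(-97827\right) \frac{1}{1428} = - \frac{32609}{476}$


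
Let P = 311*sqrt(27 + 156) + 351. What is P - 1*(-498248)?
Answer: 498599 + 311*sqrt(183) ≈ 5.0281e+5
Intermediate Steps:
P = 351 + 311*sqrt(183) (P = 311*sqrt(183) + 351 = 351 + 311*sqrt(183) ≈ 4558.1)
P - 1*(-498248) = (351 + 311*sqrt(183)) - 1*(-498248) = (351 + 311*sqrt(183)) + 498248 = 498599 + 311*sqrt(183)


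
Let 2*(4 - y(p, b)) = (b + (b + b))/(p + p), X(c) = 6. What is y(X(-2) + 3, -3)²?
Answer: 289/16 ≈ 18.063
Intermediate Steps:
y(p, b) = 4 - 3*b/(4*p) (y(p, b) = 4 - (b + (b + b))/(2*(p + p)) = 4 - (b + 2*b)/(2*(2*p)) = 4 - 3*b*1/(2*p)/2 = 4 - 3*b/(4*p))
y(X(-2) + 3, -3)² = (4 - ¾*(-3)/(6 + 3))² = (4 - ¾*(-3)/9)² = (4 - ¾*(-3)*⅑)² = (4 + ¼)² = (17/4)² = 289/16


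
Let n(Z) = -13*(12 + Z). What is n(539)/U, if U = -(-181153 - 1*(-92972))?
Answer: -7163/88181 ≈ -0.081231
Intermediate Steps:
n(Z) = -156 - 13*Z
U = 88181 (U = -(-181153 + 92972) = -1*(-88181) = 88181)
n(539)/U = (-156 - 13*539)/88181 = (-156 - 7007)*(1/88181) = -7163*1/88181 = -7163/88181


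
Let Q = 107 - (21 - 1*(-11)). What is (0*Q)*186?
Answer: 0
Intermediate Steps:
Q = 75 (Q = 107 - (21 + 11) = 107 - 1*32 = 107 - 32 = 75)
(0*Q)*186 = (0*75)*186 = 0*186 = 0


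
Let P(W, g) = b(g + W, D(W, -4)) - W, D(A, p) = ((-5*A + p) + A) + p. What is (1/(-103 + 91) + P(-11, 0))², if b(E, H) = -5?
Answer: 5041/144 ≈ 35.007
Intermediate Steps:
D(A, p) = -4*A + 2*p (D(A, p) = ((p - 5*A) + A) + p = (p - 4*A) + p = -4*A + 2*p)
P(W, g) = -5 - W
(1/(-103 + 91) + P(-11, 0))² = (1/(-103 + 91) + (-5 - 1*(-11)))² = (1/(-12) + (-5 + 11))² = (-1/12 + 6)² = (71/12)² = 5041/144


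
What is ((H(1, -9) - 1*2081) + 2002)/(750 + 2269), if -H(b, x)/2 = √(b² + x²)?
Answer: -79/3019 - 2*√82/3019 ≈ -0.032167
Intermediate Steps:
H(b, x) = -2*√(b² + x²)
((H(1, -9) - 1*2081) + 2002)/(750 + 2269) = ((-2*√(1² + (-9)²) - 1*2081) + 2002)/(750 + 2269) = ((-2*√(1 + 81) - 2081) + 2002)/3019 = ((-2*√82 - 2081) + 2002)*(1/3019) = ((-2081 - 2*√82) + 2002)*(1/3019) = (-79 - 2*√82)*(1/3019) = -79/3019 - 2*√82/3019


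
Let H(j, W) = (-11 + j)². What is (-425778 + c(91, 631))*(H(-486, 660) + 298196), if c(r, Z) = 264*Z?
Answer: -141313864770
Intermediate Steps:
(-425778 + c(91, 631))*(H(-486, 660) + 298196) = (-425778 + 264*631)*((-11 - 486)² + 298196) = (-425778 + 166584)*((-497)² + 298196) = -259194*(247009 + 298196) = -259194*545205 = -141313864770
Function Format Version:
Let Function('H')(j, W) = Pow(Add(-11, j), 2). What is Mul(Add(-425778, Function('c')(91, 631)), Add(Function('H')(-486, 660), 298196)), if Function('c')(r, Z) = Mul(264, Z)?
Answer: -141313864770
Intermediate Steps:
Mul(Add(-425778, Function('c')(91, 631)), Add(Function('H')(-486, 660), 298196)) = Mul(Add(-425778, Mul(264, 631)), Add(Pow(Add(-11, -486), 2), 298196)) = Mul(Add(-425778, 166584), Add(Pow(-497, 2), 298196)) = Mul(-259194, Add(247009, 298196)) = Mul(-259194, 545205) = -141313864770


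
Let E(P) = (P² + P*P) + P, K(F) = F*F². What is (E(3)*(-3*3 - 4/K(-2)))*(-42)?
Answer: 7497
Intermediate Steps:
K(F) = F³
E(P) = P + 2*P² (E(P) = (P² + P²) + P = 2*P² + P = P + 2*P²)
(E(3)*(-3*3 - 4/K(-2)))*(-42) = ((3*(1 + 2*3))*(-3*3 - 4/((-2)³)))*(-42) = ((3*(1 + 6))*(-9 - 4/(-8)))*(-42) = ((3*7)*(-9 - 4*(-⅛)))*(-42) = (21*(-9 + ½))*(-42) = (21*(-17/2))*(-42) = -357/2*(-42) = 7497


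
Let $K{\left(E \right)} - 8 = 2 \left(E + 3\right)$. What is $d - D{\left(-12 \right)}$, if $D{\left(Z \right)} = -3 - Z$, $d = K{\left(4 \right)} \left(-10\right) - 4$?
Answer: $-233$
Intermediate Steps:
$K{\left(E \right)} = 14 + 2 E$ ($K{\left(E \right)} = 8 + 2 \left(E + 3\right) = 8 + 2 \left(3 + E\right) = 8 + \left(6 + 2 E\right) = 14 + 2 E$)
$d = -224$ ($d = \left(14 + 2 \cdot 4\right) \left(-10\right) - 4 = \left(14 + 8\right) \left(-10\right) - 4 = 22 \left(-10\right) - 4 = -220 - 4 = -224$)
$d - D{\left(-12 \right)} = -224 - \left(-3 - -12\right) = -224 - \left(-3 + 12\right) = -224 - 9 = -233$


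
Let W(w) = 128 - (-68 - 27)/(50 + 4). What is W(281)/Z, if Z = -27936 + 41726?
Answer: 1001/106380 ≈ 0.0094097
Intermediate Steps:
Z = 13790
W(w) = 7007/54 (W(w) = 128 - (-95)/54 = 128 - 1*(-95/54) = 128 + 95/54 = 7007/54)
W(281)/Z = (7007/54)/13790 = (7007/54)*(1/13790) = 1001/106380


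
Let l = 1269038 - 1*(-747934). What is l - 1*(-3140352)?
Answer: 5157324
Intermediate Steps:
l = 2016972 (l = 1269038 + 747934 = 2016972)
l - 1*(-3140352) = 2016972 - 1*(-3140352) = 2016972 + 3140352 = 5157324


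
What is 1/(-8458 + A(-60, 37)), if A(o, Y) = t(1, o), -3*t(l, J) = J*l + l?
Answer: -3/25315 ≈ -0.00011851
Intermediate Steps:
t(l, J) = -l/3 - J*l/3 (t(l, J) = -(J*l + l)/3 = -(l + J*l)/3 = -l/3 - J*l/3)
A(o, Y) = -1/3 - o/3 (A(o, Y) = -1/3*1*(1 + o) = -1/3 - o/3)
1/(-8458 + A(-60, 37)) = 1/(-8458 + (-1/3 - 1/3*(-60))) = 1/(-8458 + (-1/3 + 20)) = 1/(-8458 + 59/3) = 1/(-25315/3) = -3/25315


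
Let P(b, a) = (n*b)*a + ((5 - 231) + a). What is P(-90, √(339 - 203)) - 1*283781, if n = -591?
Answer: -284007 + 106382*√34 ≈ 3.3630e+5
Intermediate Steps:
P(b, a) = -226 + a - 591*a*b (P(b, a) = (-591*b)*a + ((5 - 231) + a) = -591*a*b + (-226 + a) = -226 + a - 591*a*b)
P(-90, √(339 - 203)) - 1*283781 = (-226 + √(339 - 203) - 591*√(339 - 203)*(-90)) - 1*283781 = (-226 + √136 - 591*√136*(-90)) - 283781 = (-226 + 2*√34 - 591*2*√34*(-90)) - 283781 = (-226 + 2*√34 + 106380*√34) - 283781 = (-226 + 106382*√34) - 283781 = -284007 + 106382*√34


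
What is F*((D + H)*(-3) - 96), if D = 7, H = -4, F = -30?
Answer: 3150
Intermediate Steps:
F*((D + H)*(-3) - 96) = -30*((7 - 4)*(-3) - 96) = -30*(3*(-3) - 96) = -30*(-9 - 96) = -30*(-105) = 3150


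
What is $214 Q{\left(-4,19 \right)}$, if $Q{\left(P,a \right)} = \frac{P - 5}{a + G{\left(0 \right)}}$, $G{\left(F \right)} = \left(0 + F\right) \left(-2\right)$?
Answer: $- \frac{1926}{19} \approx -101.37$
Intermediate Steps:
$G{\left(F \right)} = - 2 F$ ($G{\left(F \right)} = F \left(-2\right) = - 2 F$)
$Q{\left(P,a \right)} = \frac{-5 + P}{a}$ ($Q{\left(P,a \right)} = \frac{P - 5}{a - 0} = \frac{-5 + P}{a + 0} = \frac{-5 + P}{a}$)
$214 Q{\left(-4,19 \right)} = 214 \frac{-5 - 4}{19} = 214 \cdot \frac{1}{19} \left(-9\right) = 214 \left(- \frac{9}{19}\right) = - \frac{1926}{19}$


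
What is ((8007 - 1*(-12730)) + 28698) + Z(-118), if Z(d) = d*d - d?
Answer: 63477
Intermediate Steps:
Z(d) = d² - d
((8007 - 1*(-12730)) + 28698) + Z(-118) = ((8007 - 1*(-12730)) + 28698) - 118*(-1 - 118) = ((8007 + 12730) + 28698) - 118*(-119) = (20737 + 28698) + 14042 = 49435 + 14042 = 63477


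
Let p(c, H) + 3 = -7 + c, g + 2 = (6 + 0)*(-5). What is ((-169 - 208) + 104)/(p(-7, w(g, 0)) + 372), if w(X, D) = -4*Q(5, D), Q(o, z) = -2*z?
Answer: -273/355 ≈ -0.76901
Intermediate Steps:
g = -32 (g = -2 + (6 + 0)*(-5) = -2 + 6*(-5) = -2 - 30 = -32)
w(X, D) = 8*D (w(X, D) = -(-8)*D = 8*D)
p(c, H) = -10 + c (p(c, H) = -3 + (-7 + c) = -10 + c)
((-169 - 208) + 104)/(p(-7, w(g, 0)) + 372) = ((-169 - 208) + 104)/((-10 - 7) + 372) = (-377 + 104)/(-17 + 372) = -273/355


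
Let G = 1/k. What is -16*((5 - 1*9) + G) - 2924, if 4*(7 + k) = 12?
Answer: -2856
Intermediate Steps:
k = -4 (k = -7 + (1/4)*12 = -7 + 3 = -4)
G = -1/4 (G = 1/(-4) = -1/4 ≈ -0.25000)
-16*((5 - 1*9) + G) - 2924 = -16*((5 - 1*9) - 1/4) - 2924 = -16*((5 - 9) - 1/4) - 2924 = -16*(-4 - 1/4) - 2924 = -16*(-17/4) - 2924 = 68 - 2924 = -2856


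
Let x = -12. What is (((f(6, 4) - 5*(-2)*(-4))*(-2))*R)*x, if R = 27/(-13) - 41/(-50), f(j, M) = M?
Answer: 352944/325 ≈ 1086.0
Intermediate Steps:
R = -817/650 (R = 27*(-1/13) - 41*(-1/50) = -27/13 + 41/50 = -817/650 ≈ -1.2569)
(((f(6, 4) - 5*(-2)*(-4))*(-2))*R)*x = (((4 - 5*(-2)*(-4))*(-2))*(-817/650))*(-12) = (((4 + 10*(-4))*(-2))*(-817/650))*(-12) = (((4 - 40)*(-2))*(-817/650))*(-12) = (-36*(-2)*(-817/650))*(-12) = (72*(-817/650))*(-12) = -29412/325*(-12) = 352944/325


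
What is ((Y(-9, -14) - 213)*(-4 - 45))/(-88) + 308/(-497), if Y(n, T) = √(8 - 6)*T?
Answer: -744899/6248 - 343*√2/44 ≈ -130.25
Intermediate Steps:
Y(n, T) = T*√2 (Y(n, T) = √2*T = T*√2)
((Y(-9, -14) - 213)*(-4 - 45))/(-88) + 308/(-497) = ((-14*√2 - 213)*(-4 - 45))/(-88) + 308/(-497) = ((-213 - 14*√2)*(-49))*(-1/88) + 308*(-1/497) = (10437 + 686*√2)*(-1/88) - 44/71 = (-10437/88 - 343*√2/44) - 44/71 = -744899/6248 - 343*√2/44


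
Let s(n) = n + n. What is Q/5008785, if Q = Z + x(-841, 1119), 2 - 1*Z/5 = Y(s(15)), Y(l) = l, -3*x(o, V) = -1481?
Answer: 1061/15026355 ≈ 7.0609e-5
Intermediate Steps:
x(o, V) = 1481/3 (x(o, V) = -1/3*(-1481) = 1481/3)
s(n) = 2*n
Z = -140 (Z = 10 - 10*15 = 10 - 5*30 = 10 - 150 = -140)
Q = 1061/3 (Q = -140 + 1481/3 = 1061/3 ≈ 353.67)
Q/5008785 = (1061/3)/5008785 = (1061/3)*(1/5008785) = 1061/15026355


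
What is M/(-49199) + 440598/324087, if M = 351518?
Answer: -30748477688/5314918771 ≈ -5.7853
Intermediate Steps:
M/(-49199) + 440598/324087 = 351518/(-49199) + 440598/324087 = 351518*(-1/49199) + 440598*(1/324087) = -351518/49199 + 146866/108029 = -30748477688/5314918771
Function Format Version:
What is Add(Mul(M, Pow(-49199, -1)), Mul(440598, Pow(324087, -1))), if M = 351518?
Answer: Rational(-30748477688, 5314918771) ≈ -5.7853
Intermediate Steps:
Add(Mul(M, Pow(-49199, -1)), Mul(440598, Pow(324087, -1))) = Add(Mul(351518, Pow(-49199, -1)), Mul(440598, Pow(324087, -1))) = Add(Mul(351518, Rational(-1, 49199)), Mul(440598, Rational(1, 324087))) = Add(Rational(-351518, 49199), Rational(146866, 108029)) = Rational(-30748477688, 5314918771)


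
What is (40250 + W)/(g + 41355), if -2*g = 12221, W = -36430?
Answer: 7640/70489 ≈ 0.10839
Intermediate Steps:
g = -12221/2 (g = -½*12221 = -12221/2 ≈ -6110.5)
(40250 + W)/(g + 41355) = (40250 - 36430)/(-12221/2 + 41355) = 3820/(70489/2) = 3820*(2/70489) = 7640/70489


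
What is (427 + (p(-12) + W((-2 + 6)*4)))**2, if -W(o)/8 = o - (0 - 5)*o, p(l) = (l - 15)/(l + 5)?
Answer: 5569600/49 ≈ 1.1367e+5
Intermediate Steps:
p(l) = (-15 + l)/(5 + l)
W(o) = -48*o (W(o) = -8*(o - (0 - 5)*o) = -8*(o - (-5)*o) = -8*(o + 5*o) = -48*o)
(427 + (p(-12) + W((-2 + 6)*4)))**2 = (427 + ((-15 - 12)/(5 - 12) - 48*(-2 + 6)*4))**2 = (427 + (-27/(-7) - 192*4))**2 = (427 + (-1/7*(-27) - 48*16))**2 = (427 + (27/7 - 768))**2 = (427 - 5349/7)**2 = (-2360/7)**2 = 5569600/49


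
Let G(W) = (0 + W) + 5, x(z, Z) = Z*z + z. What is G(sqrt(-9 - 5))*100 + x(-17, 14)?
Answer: 245 + 100*I*sqrt(14) ≈ 245.0 + 374.17*I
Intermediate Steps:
x(z, Z) = z + Z*z
G(W) = 5 + W (G(W) = W + 5 = 5 + W)
G(sqrt(-9 - 5))*100 + x(-17, 14) = (5 + sqrt(-9 - 5))*100 - 17*(1 + 14) = (5 + sqrt(-14))*100 - 17*15 = (5 + I*sqrt(14))*100 - 255 = (500 + 100*I*sqrt(14)) - 255 = 245 + 100*I*sqrt(14)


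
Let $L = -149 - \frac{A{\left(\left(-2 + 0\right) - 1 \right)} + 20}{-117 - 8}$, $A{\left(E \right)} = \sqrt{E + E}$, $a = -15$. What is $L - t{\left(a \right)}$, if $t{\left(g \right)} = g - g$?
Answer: $- \frac{3721}{25} + \frac{i \sqrt{6}}{125} \approx -148.84 + 0.019596 i$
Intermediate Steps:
$t{\left(g \right)} = 0$
$A{\left(E \right)} = \sqrt{2} \sqrt{E}$ ($A{\left(E \right)} = \sqrt{2 E} = \sqrt{2} \sqrt{E}$)
$L = - \frac{3721}{25} + \frac{i \sqrt{6}}{125}$ ($L = -149 - \frac{\sqrt{2} \sqrt{\left(-2 + 0\right) - 1} + 20}{-117 - 8} = -149 - \frac{\sqrt{2} \sqrt{-2 - 1} + 20}{-125} = -149 - \left(\sqrt{2} \sqrt{-3} + 20\right) \left(- \frac{1}{125}\right) = -149 - \left(\sqrt{2} i \sqrt{3} + 20\right) \left(- \frac{1}{125}\right) = -149 - \left(i \sqrt{6} + 20\right) \left(- \frac{1}{125}\right) = -149 - \left(20 + i \sqrt{6}\right) \left(- \frac{1}{125}\right) = -149 - \left(- \frac{4}{25} - \frac{i \sqrt{6}}{125}\right) = -149 + \left(\frac{4}{25} + \frac{i \sqrt{6}}{125}\right) = - \frac{3721}{25} + \frac{i \sqrt{6}}{125} \approx -148.84 + 0.019596 i$)
$L - t{\left(a \right)} = \left(- \frac{3721}{25} + \frac{i \sqrt{6}}{125}\right) - 0 = \left(- \frac{3721}{25} + \frac{i \sqrt{6}}{125}\right) + 0 = - \frac{3721}{25} + \frac{i \sqrt{6}}{125}$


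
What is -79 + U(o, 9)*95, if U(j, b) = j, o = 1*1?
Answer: 16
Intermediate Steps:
o = 1
-79 + U(o, 9)*95 = -79 + 1*95 = -79 + 95 = 16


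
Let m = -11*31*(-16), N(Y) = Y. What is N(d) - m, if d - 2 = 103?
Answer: -5351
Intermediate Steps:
d = 105 (d = 2 + 103 = 105)
m = 5456 (m = -341*(-16) = 5456)
N(d) - m = 105 - 1*5456 = 105 - 5456 = -5351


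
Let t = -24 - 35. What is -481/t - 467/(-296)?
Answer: 169929/17464 ≈ 9.7302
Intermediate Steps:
t = -59
-481/t - 467/(-296) = -481/(-59) - 467/(-296) = -481*(-1/59) - 467*(-1/296) = 481/59 + 467/296 = 169929/17464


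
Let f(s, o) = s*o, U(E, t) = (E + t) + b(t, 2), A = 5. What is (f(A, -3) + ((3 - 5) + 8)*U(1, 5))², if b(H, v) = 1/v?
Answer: 576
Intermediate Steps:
U(E, t) = ½ + E + t (U(E, t) = (E + t) + 1/2 = (E + t) + ½ = ½ + E + t)
f(s, o) = o*s
(f(A, -3) + ((3 - 5) + 8)*U(1, 5))² = (-3*5 + ((3 - 5) + 8)*(½ + 1 + 5))² = (-15 + (-2 + 8)*(13/2))² = (-15 + 6*(13/2))² = (-15 + 39)² = 24² = 576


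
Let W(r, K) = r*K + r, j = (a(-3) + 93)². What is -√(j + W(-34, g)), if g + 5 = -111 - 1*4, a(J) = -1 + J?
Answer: -√11967 ≈ -109.39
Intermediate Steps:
g = -120 (g = -5 + (-111 - 1*4) = -5 + (-111 - 4) = -5 - 115 = -120)
j = 7921 (j = ((-1 - 3) + 93)² = (-4 + 93)² = 89² = 7921)
W(r, K) = r + K*r (W(r, K) = K*r + r = r + K*r)
-√(j + W(-34, g)) = -√(7921 - 34*(1 - 120)) = -√(7921 - 34*(-119)) = -√(7921 + 4046) = -√11967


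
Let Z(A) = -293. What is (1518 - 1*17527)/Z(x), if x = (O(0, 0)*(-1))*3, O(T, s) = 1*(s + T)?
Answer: 16009/293 ≈ 54.638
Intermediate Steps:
O(T, s) = T + s (O(T, s) = 1*(T + s) = T + s)
x = 0 (x = ((0 + 0)*(-1))*3 = (0*(-1))*3 = 0*3 = 0)
(1518 - 1*17527)/Z(x) = (1518 - 1*17527)/(-293) = (1518 - 17527)*(-1/293) = -16009*(-1/293) = 16009/293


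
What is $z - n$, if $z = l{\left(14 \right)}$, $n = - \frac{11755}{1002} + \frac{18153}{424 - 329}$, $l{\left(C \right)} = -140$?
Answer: $- \frac{30399181}{95190} \approx -319.35$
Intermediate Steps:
$n = \frac{17072581}{95190}$ ($n = \left(-11755\right) \frac{1}{1002} + \frac{18153}{424 - 329} = - \frac{11755}{1002} + \frac{18153}{95} = \frac{17072581}{95190} \approx 179.35$)
$z = -140$
$z - n = -140 - \frac{17072581}{95190} = - \frac{30399181}{95190}$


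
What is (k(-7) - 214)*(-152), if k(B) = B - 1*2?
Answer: 33896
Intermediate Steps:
k(B) = -2 + B (k(B) = B - 2 = -2 + B)
(k(-7) - 214)*(-152) = ((-2 - 7) - 214)*(-152) = (-9 - 214)*(-152) = -223*(-152) = 33896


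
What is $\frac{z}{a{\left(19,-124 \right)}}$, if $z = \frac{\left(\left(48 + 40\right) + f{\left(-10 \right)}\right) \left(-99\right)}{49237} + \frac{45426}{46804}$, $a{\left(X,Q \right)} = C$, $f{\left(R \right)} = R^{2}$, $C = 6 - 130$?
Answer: $- \frac{682761957}{142878289976} \approx -0.0047786$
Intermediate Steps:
$C = -124$
$a{\left(X,Q \right)} = -124$
$z = \frac{682761957}{1152244274}$ ($z = \frac{\left(\left(48 + 40\right) + \left(-10\right)^{2}\right) \left(-99\right)}{49237} + \frac{45426}{46804} = \left(88 + 100\right) \left(-99\right) \frac{1}{49237} + 45426 \cdot \frac{1}{46804} = 188 \left(-99\right) \frac{1}{49237} + \frac{22713}{23402} = \left(-18612\right) \frac{1}{49237} + \frac{22713}{23402} = - \frac{18612}{49237} + \frac{22713}{23402} = \frac{682761957}{1152244274} \approx 0.59255$)
$\frac{z}{a{\left(19,-124 \right)}} = \frac{682761957}{1152244274 \left(-124\right)} = \frac{682761957}{1152244274} \left(- \frac{1}{124}\right) = - \frac{682761957}{142878289976}$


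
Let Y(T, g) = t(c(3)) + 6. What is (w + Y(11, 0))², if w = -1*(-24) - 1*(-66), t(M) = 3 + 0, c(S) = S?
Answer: 9801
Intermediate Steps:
t(M) = 3
w = 90 (w = 24 + 66 = 90)
Y(T, g) = 9 (Y(T, g) = 3 + 6 = 9)
(w + Y(11, 0))² = (90 + 9)² = 99² = 9801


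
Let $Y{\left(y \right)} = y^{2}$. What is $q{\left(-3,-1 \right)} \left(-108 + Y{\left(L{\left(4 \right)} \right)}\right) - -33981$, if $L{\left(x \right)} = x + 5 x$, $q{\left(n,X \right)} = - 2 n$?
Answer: $36789$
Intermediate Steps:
$L{\left(x \right)} = 6 x$
$q{\left(-3,-1 \right)} \left(-108 + Y{\left(L{\left(4 \right)} \right)}\right) - -33981 = \left(-2\right) \left(-3\right) \left(-108 + \left(6 \cdot 4\right)^{2}\right) - -33981 = 6 \left(-108 + 24^{2}\right) + 33981 = 6 \left(-108 + 576\right) + 33981 = 6 \cdot 468 + 33981 = 2808 + 33981 = 36789$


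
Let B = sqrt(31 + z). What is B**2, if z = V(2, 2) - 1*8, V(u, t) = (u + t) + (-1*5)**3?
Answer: -98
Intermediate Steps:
V(u, t) = -125 + t + u (V(u, t) = (t + u) + (-5)**3 = (t + u) - 125 = -125 + t + u)
z = -129 (z = (-125 + 2 + 2) - 1*8 = -121 - 8 = -129)
B = 7*I*sqrt(2) (B = sqrt(31 - 129) = sqrt(-98) = 7*I*sqrt(2) ≈ 9.8995*I)
B**2 = (7*I*sqrt(2))**2 = -98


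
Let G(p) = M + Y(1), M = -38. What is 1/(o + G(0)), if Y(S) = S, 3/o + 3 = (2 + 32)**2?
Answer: -1153/42658 ≈ -0.027029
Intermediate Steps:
o = 3/1153 (o = 3/(-3 + (2 + 32)**2) = 3/(-3 + 34**2) = 3/(-3 + 1156) = 3/1153 ≈ 0.0026019)
G(p) = -37 (G(p) = -38 + 1 = -37)
1/(o + G(0)) = 1/(3/1153 - 37) = 1/(-42658/1153) = -1153/42658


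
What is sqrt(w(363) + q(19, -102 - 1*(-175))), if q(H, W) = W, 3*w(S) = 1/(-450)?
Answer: 17*sqrt(2046)/90 ≈ 8.5440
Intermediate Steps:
w(S) = -1/1350 (w(S) = (1/3)/(-450) = (1/3)*(-1/450) = -1/1350)
sqrt(w(363) + q(19, -102 - 1*(-175))) = sqrt(-1/1350 + (-102 - 1*(-175))) = sqrt(-1/1350 + (-102 + 175)) = sqrt(-1/1350 + 73) = sqrt(98549/1350) = 17*sqrt(2046)/90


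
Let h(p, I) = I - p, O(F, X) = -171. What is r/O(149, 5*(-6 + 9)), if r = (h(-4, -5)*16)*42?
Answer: 224/57 ≈ 3.9298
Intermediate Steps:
r = -672 (r = ((-5 - 1*(-4))*16)*42 = ((-5 + 4)*16)*42 = -1*16*42 = -16*42 = -672)
r/O(149, 5*(-6 + 9)) = -672/(-171) = -672*(-1/171) = 224/57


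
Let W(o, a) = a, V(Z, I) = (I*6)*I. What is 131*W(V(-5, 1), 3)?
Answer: 393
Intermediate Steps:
V(Z, I) = 6*I**2 (V(Z, I) = (6*I)*I = 6*I**2)
131*W(V(-5, 1), 3) = 131*3 = 393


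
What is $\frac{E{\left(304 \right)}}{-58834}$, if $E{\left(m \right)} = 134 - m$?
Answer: $\frac{85}{29417} \approx 0.0028895$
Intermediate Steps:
$\frac{E{\left(304 \right)}}{-58834} = \frac{134 - 304}{-58834} = \left(134 - 304\right) \left(- \frac{1}{58834}\right) = \left(-170\right) \left(- \frac{1}{58834}\right) = \frac{85}{29417}$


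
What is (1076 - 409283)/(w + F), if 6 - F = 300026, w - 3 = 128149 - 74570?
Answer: 136069/82146 ≈ 1.6564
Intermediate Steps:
w = 53582 (w = 3 + (128149 - 74570) = 3 + 53579 = 53582)
F = -300020 (F = 6 - 1*300026 = 6 - 300026 = -300020)
(1076 - 409283)/(w + F) = (1076 - 409283)/(53582 - 300020) = -408207/(-246438) = -408207*(-1/246438) = 136069/82146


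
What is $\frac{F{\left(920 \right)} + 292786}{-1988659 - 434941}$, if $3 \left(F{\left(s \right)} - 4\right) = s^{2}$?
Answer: $- \frac{172477}{727080} \approx -0.23722$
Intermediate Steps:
$F{\left(s \right)} = 4 + \frac{s^{2}}{3}$
$\frac{F{\left(920 \right)} + 292786}{-1988659 - 434941} = \frac{\left(4 + \frac{920^{2}}{3}\right) + 292786}{-1988659 - 434941} = \frac{\left(4 + \frac{1}{3} \cdot 846400\right) + 292786}{-2423600} = \left(\left(4 + \frac{846400}{3}\right) + 292786\right) \left(- \frac{1}{2423600}\right) = \left(\frac{846412}{3} + 292786\right) \left(- \frac{1}{2423600}\right) = \frac{1724770}{3} \left(- \frac{1}{2423600}\right) = - \frac{172477}{727080}$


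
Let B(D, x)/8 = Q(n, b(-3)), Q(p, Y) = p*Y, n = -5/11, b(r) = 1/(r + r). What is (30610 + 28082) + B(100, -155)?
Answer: 1936856/33 ≈ 58693.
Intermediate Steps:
b(r) = 1/(2*r)
n = -5/11 (n = -5*1/11 = -5/11 ≈ -0.45455)
Q(p, Y) = Y*p
B(D, x) = 20/33 (B(D, x) = 8*(((½)/(-3))*(-5/11)) = 8*(((½)*(-⅓))*(-5/11)) = 8*(-⅙*(-5/11)) = 8*(5/66) = 20/33)
(30610 + 28082) + B(100, -155) = (30610 + 28082) + 20/33 = 58692 + 20/33 = 1936856/33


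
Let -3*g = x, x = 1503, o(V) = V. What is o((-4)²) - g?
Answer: 517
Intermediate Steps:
g = -501 (g = -⅓*1503 = -501)
o((-4)²) - g = (-4)² - 1*(-501) = 16 + 501 = 517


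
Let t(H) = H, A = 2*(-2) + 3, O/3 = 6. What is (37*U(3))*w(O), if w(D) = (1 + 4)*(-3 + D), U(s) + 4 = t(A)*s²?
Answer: -36075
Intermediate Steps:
O = 18 (O = 3*6 = 18)
A = -1 (A = -4 + 3 = -1)
U(s) = -4 - s²
w(D) = -15 + 5*D (w(D) = 5*(-3 + D) = -15 + 5*D)
(37*U(3))*w(O) = (37*(-4 - 1*3²))*(-15 + 5*18) = (37*(-4 - 1*9))*(-15 + 90) = (37*(-4 - 9))*75 = (37*(-13))*75 = -481*75 = -36075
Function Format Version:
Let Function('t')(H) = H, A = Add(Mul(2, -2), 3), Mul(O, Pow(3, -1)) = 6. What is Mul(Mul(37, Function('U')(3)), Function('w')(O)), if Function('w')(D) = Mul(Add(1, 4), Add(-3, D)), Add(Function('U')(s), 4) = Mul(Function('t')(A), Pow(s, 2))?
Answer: -36075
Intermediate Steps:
O = 18 (O = Mul(3, 6) = 18)
A = -1 (A = Add(-4, 3) = -1)
Function('U')(s) = Add(-4, Mul(-1, Pow(s, 2)))
Function('w')(D) = Add(-15, Mul(5, D)) (Function('w')(D) = Mul(5, Add(-3, D)) = Add(-15, Mul(5, D)))
Mul(Mul(37, Function('U')(3)), Function('w')(O)) = Mul(Mul(37, Add(-4, Mul(-1, Pow(3, 2)))), Add(-15, Mul(5, 18))) = Mul(Mul(37, Add(-4, Mul(-1, 9))), Add(-15, 90)) = Mul(Mul(37, Add(-4, -9)), 75) = Mul(Mul(37, -13), 75) = Mul(-481, 75) = -36075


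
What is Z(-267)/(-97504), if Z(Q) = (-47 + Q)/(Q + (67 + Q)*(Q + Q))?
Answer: 157/5193696816 ≈ 3.0229e-8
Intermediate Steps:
Z(Q) = (-47 + Q)/(Q + 2*Q*(67 + Q)) (Z(Q) = (-47 + Q)/(Q + (67 + Q)*(2*Q)) = (-47 + Q)/(Q + 2*Q*(67 + Q)))
Z(-267)/(-97504) = ((-47 - 267)/((-267)*(135 + 2*(-267))))/(-97504) = -1/267*(-314)/(135 - 534)*(-1/97504) = -1/267*(-314)/(-399)*(-1/97504) = -1/267*(-1/399)*(-314)*(-1/97504) = -314/106533*(-1/97504) = 157/5193696816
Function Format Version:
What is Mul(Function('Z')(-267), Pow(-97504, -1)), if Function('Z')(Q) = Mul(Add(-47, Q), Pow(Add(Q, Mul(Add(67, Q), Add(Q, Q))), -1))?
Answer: Rational(157, 5193696816) ≈ 3.0229e-8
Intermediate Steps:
Function('Z')(Q) = Mul(Pow(Add(Q, Mul(2, Q, Add(67, Q))), -1), Add(-47, Q)) (Function('Z')(Q) = Mul(Add(-47, Q), Pow(Add(Q, Mul(Add(67, Q), Mul(2, Q))), -1)) = Mul(Add(-47, Q), Pow(Add(Q, Mul(2, Q, Add(67, Q))), -1)) = Mul(Pow(Add(Q, Mul(2, Q, Add(67, Q))), -1), Add(-47, Q)))
Mul(Function('Z')(-267), Pow(-97504, -1)) = Mul(Mul(Pow(-267, -1), Pow(Add(135, Mul(2, -267)), -1), Add(-47, -267)), Pow(-97504, -1)) = Mul(Mul(Rational(-1, 267), Pow(Add(135, -534), -1), -314), Rational(-1, 97504)) = Mul(Mul(Rational(-1, 267), Pow(-399, -1), -314), Rational(-1, 97504)) = Mul(Mul(Rational(-1, 267), Rational(-1, 399), -314), Rational(-1, 97504)) = Mul(Rational(-314, 106533), Rational(-1, 97504)) = Rational(157, 5193696816)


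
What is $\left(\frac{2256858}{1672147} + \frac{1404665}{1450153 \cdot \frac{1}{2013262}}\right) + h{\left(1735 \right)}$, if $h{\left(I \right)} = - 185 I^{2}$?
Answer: $- \frac{1345660465538537245791}{2424868988491} \approx -5.5494 \cdot 10^{8}$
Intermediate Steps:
$\left(\frac{2256858}{1672147} + \frac{1404665}{1450153 \cdot \frac{1}{2013262}}\right) + h{\left(1735 \right)} = \left(\frac{2256858}{1672147} + \frac{1404665}{1450153 \cdot \frac{1}{2013262}}\right) - 185 \cdot 1735^{2} = \left(2256858 \cdot \frac{1}{1672147} + \frac{1404665}{1450153 \cdot \frac{1}{2013262}}\right) - 556891625 = \left(\frac{2256858}{1672147} + \frac{1404665}{\frac{1450153}{2013262}}\right) - 556891625 = \left(\frac{2256858}{1672147} + 1404665 \cdot \frac{2013262}{1450153}\right) - 556891625 = \left(\frac{2256858}{1672147} + \frac{2827958667230}{1450153}\right) - 556891625 = \frac{4728765874322042084}{2424868988491} - 556891625 = - \frac{1345660465538537245791}{2424868988491}$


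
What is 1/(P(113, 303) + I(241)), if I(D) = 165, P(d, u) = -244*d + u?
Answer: -1/27104 ≈ -3.6895e-5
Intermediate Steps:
P(d, u) = u - 244*d
1/(P(113, 303) + I(241)) = 1/((303 - 244*113) + 165) = 1/((303 - 27572) + 165) = 1/(-27269 + 165) = 1/(-27104) = -1/27104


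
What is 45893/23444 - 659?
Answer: -15403703/23444 ≈ -657.04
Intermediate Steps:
45893/23444 - 659 = -15403703/23444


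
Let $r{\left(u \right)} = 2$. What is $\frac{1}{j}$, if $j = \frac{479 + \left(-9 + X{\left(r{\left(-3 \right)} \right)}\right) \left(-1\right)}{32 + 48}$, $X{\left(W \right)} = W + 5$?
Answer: $\frac{80}{481} \approx 0.16632$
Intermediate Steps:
$X{\left(W \right)} = 5 + W$
$j = \frac{481}{80}$ ($j = \frac{479 + \left(-9 + \left(5 + 2\right)\right) \left(-1\right)}{32 + 48} = \frac{479 + \left(-9 + 7\right) \left(-1\right)}{80} = \left(479 - -2\right) \frac{1}{80} = \left(479 + 2\right) \frac{1}{80} = 481 \cdot \frac{1}{80} = \frac{481}{80} \approx 6.0125$)
$\frac{1}{j} = \frac{1}{\frac{481}{80}} = \frac{80}{481}$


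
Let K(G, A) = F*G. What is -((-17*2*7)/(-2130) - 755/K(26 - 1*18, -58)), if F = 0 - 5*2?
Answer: -162719/17040 ≈ -9.5492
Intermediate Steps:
F = -10 (F = 0 - 10 = -10)
K(G, A) = -10*G
-((-17*2*7)/(-2130) - 755/K(26 - 1*18, -58)) = -((-17*2*7)/(-2130) - 755*(-1/(10*(26 - 1*18)))) = -(-34*7*(-1/2130) - 755*(-1/(10*(26 - 18)))) = -(-238*(-1/2130) - 755/((-10*8))) = -(119/1065 - 755/(-80)) = -(119/1065 - 755*(-1/80)) = -(119/1065 + 151/16) = -1*162719/17040 = -162719/17040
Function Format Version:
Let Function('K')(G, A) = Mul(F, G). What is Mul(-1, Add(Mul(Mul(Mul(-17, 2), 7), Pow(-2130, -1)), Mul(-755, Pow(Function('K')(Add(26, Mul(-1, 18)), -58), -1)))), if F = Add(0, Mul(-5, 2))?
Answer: Rational(-162719, 17040) ≈ -9.5492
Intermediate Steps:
F = -10 (F = Add(0, -10) = -10)
Function('K')(G, A) = Mul(-10, G)
Mul(-1, Add(Mul(Mul(Mul(-17, 2), 7), Pow(-2130, -1)), Mul(-755, Pow(Function('K')(Add(26, Mul(-1, 18)), -58), -1)))) = Mul(-1, Add(Mul(Mul(Mul(-17, 2), 7), Pow(-2130, -1)), Mul(-755, Pow(Mul(-10, Add(26, Mul(-1, 18))), -1)))) = Mul(-1, Add(Mul(Mul(-34, 7), Rational(-1, 2130)), Mul(-755, Pow(Mul(-10, Add(26, -18)), -1)))) = Mul(-1, Add(Mul(-238, Rational(-1, 2130)), Mul(-755, Pow(Mul(-10, 8), -1)))) = Mul(-1, Add(Rational(119, 1065), Mul(-755, Pow(-80, -1)))) = Mul(-1, Add(Rational(119, 1065), Mul(-755, Rational(-1, 80)))) = Mul(-1, Add(Rational(119, 1065), Rational(151, 16))) = Mul(-1, Rational(162719, 17040)) = Rational(-162719, 17040)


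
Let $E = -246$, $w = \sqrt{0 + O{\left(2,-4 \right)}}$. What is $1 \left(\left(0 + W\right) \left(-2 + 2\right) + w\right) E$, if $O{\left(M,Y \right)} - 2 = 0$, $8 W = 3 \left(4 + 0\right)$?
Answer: $- 246 \sqrt{2} \approx -347.9$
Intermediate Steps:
$W = \frac{3}{2}$ ($W = \frac{3 \left(4 + 0\right)}{8} = \frac{3 \cdot 4}{8} = \frac{1}{8} \cdot 12 = \frac{3}{2} \approx 1.5$)
$O{\left(M,Y \right)} = 2$ ($O{\left(M,Y \right)} = 2 + 0 = 2$)
$w = \sqrt{2}$ ($w = \sqrt{0 + 2} = \sqrt{2} \approx 1.4142$)
$1 \left(\left(0 + W\right) \left(-2 + 2\right) + w\right) E = 1 \left(\left(0 + \frac{3}{2}\right) \left(-2 + 2\right) + \sqrt{2}\right) \left(-246\right) = 1 \left(\frac{3}{2} \cdot 0 + \sqrt{2}\right) \left(-246\right) = 1 \left(0 + \sqrt{2}\right) \left(-246\right) = 1 \sqrt{2} \left(-246\right) = \sqrt{2} \left(-246\right) = - 246 \sqrt{2}$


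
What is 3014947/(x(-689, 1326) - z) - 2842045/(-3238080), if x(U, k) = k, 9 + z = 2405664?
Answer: -65098408199/173009103296 ≈ -0.37627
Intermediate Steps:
z = 2405655 (z = -9 + 2405664 = 2405655)
3014947/(x(-689, 1326) - z) - 2842045/(-3238080) = 3014947/(1326 - 1*2405655) - 2842045/(-3238080) = 3014947/(1326 - 2405655) - 2842045*(-1/3238080) = 3014947/(-2404329) + 568409/647616 = 3014947*(-1/2404329) + 568409/647616 = -3014947/2404329 + 568409/647616 = -65098408199/173009103296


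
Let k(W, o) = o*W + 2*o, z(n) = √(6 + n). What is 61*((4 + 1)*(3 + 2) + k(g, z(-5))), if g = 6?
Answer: 2013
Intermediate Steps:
k(W, o) = 2*o + W*o (k(W, o) = W*o + 2*o = 2*o + W*o)
61*((4 + 1)*(3 + 2) + k(g, z(-5))) = 61*((4 + 1)*(3 + 2) + √(6 - 5)*(2 + 6)) = 61*(5*5 + √1*8) = 61*(25 + 1*8) = 61*(25 + 8) = 61*33 = 2013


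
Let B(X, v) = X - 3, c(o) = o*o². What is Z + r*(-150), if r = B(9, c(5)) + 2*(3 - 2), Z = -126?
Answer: -1326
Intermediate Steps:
c(o) = o³
B(X, v) = -3 + X
r = 8 (r = (-3 + 9) + 2*(3 - 2) = 6 + 2*1 = 6 + 2 = 8)
Z + r*(-150) = -126 + 8*(-150) = -126 - 1200 = -1326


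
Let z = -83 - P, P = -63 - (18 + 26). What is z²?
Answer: 576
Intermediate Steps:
P = -107 (P = -63 - 1*44 = -63 - 44 = -107)
z = 24 (z = -83 - 1*(-107) = -83 + 107 = 24)
z² = 24² = 576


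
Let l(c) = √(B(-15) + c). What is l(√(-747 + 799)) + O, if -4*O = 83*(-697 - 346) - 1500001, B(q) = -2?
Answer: 793285/2 + √(-2 + 2*√13) ≈ 3.9665e+5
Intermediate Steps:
l(c) = √(-2 + c)
O = 793285/2 (O = -(83*(-697 - 346) - 1500001)/4 = -(83*(-1043) - 1500001)/4 = -(-86569 - 1500001)/4 = -¼*(-1586570) = 793285/2 ≈ 3.9664e+5)
l(√(-747 + 799)) + O = √(-2 + √(-747 + 799)) + 793285/2 = √(-2 + √52) + 793285/2 = √(-2 + 2*√13) + 793285/2 = 793285/2 + √(-2 + 2*√13)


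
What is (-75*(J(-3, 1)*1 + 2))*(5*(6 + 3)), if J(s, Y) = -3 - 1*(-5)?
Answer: -13500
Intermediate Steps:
J(s, Y) = 2 (J(s, Y) = -3 + 5 = 2)
(-75*(J(-3, 1)*1 + 2))*(5*(6 + 3)) = (-75*(2*1 + 2))*(5*(6 + 3)) = (-75*(2 + 2))*(5*9) = -75*4*45 = -300*45 = -13500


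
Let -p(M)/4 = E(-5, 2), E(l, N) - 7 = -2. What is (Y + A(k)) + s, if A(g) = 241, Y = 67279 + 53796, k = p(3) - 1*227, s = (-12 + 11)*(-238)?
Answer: 121554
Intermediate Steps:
E(l, N) = 5 (E(l, N) = 7 - 2 = 5)
p(M) = -20 (p(M) = -4*5 = -20)
s = 238 (s = -1*(-238) = 238)
k = -247 (k = -20 - 1*227 = -20 - 227 = -247)
Y = 121075
(Y + A(k)) + s = (121075 + 241) + 238 = 121316 + 238 = 121554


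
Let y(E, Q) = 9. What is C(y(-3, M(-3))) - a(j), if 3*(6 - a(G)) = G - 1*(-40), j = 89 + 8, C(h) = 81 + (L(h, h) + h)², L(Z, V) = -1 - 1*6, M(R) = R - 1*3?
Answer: 374/3 ≈ 124.67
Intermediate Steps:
M(R) = -3 + R (M(R) = R - 3 = -3 + R)
L(Z, V) = -7 (L(Z, V) = -1 - 6 = -7)
C(h) = 81 + (-7 + h)²
j = 97
a(G) = -22/3 - G/3 (a(G) = 6 - (G - 1*(-40))/3 = 6 - (G + 40)/3 = 6 - (40 + G)/3 = 6 + (-40/3 - G/3) = -22/3 - G/3)
C(y(-3, M(-3))) - a(j) = (81 + (-7 + 9)²) - (-22/3 - ⅓*97) = (81 + 2²) - (-22/3 - 97/3) = (81 + 4) - 1*(-119/3) = 85 + 119/3 = 374/3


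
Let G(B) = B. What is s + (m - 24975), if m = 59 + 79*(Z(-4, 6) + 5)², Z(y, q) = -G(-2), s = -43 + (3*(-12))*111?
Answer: -25084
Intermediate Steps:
s = -4039 (s = -43 - 36*111 = -43 - 3996 = -4039)
Z(y, q) = 2 (Z(y, q) = -1*(-2) = 2)
m = 3930 (m = 59 + 79*(2 + 5)² = 59 + 79*7² = 59 + 79*49 = 59 + 3871 = 3930)
s + (m - 24975) = -4039 + (3930 - 24975) = -4039 - 21045 = -25084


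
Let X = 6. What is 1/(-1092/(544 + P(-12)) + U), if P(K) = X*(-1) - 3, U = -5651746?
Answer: -535/3023685202 ≈ -1.7694e-7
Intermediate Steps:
P(K) = -9 (P(K) = 6*(-1) - 3 = -6 - 3 = -9)
1/(-1092/(544 + P(-12)) + U) = 1/(-1092/(544 - 9) - 5651746) = 1/(-1092/535 - 5651746) = 1/(-3023685202/535) = -535/3023685202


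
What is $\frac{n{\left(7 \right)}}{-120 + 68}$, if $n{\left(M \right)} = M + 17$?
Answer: $- \frac{6}{13} \approx -0.46154$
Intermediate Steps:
$n{\left(M \right)} = 17 + M$
$\frac{n{\left(7 \right)}}{-120 + 68} = \frac{17 + 7}{-120 + 68} = \frac{24}{-52} = 24 \left(- \frac{1}{52}\right) = - \frac{6}{13}$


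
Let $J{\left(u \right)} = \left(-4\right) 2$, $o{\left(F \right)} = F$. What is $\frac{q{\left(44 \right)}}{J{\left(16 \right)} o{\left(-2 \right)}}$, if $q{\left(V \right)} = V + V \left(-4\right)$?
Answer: $- \frac{33}{4} \approx -8.25$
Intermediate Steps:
$J{\left(u \right)} = -8$
$q{\left(V \right)} = - 3 V$ ($q{\left(V \right)} = V - 4 V = - 3 V$)
$\frac{q{\left(44 \right)}}{J{\left(16 \right)} o{\left(-2 \right)}} = \frac{\left(-3\right) 44}{\left(-8\right) \left(-2\right)} = - \frac{132}{16} = \left(-132\right) \frac{1}{16} = - \frac{33}{4}$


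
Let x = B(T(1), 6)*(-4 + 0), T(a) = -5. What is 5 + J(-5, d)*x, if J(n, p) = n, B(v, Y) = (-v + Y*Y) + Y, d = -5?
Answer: 945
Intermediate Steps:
B(v, Y) = Y + Y² - v (B(v, Y) = (-v + Y²) + Y = (Y² - v) + Y = Y + Y² - v)
x = -188 (x = (6 + 6² - 1*(-5))*(-4 + 0) = (6 + 36 + 5)*(-4) = 47*(-4) = -188)
5 + J(-5, d)*x = 5 - 5*(-188) = 5 + 940 = 945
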